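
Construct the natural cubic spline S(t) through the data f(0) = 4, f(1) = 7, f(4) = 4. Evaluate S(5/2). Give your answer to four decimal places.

With σ_i denoting the second derivative at x_i, h_i = 1, 3, and Δ_i = (y_(i+1) − y_i)/h_i = 3, -1:
  1·σ_0 + 8·σ_1 + 3·σ_2 = 6(Δ_1 - Δ_0) = -24
Natural end conditions: σ_0 = σ_2 = 0.
Hence σ_0 = 0, σ_1 = -3, σ_2 = 0.
On [1, 4], S(t) = 7 + 2·(t - 1) - 3/2·(t - 1)² + 1/6·(t - 1)³.
With (t - 1) = 3/2: S(5/2) = 115/16.

7.1875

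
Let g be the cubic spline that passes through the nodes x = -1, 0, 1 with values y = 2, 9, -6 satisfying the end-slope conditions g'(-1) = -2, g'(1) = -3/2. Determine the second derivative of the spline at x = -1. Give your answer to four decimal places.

60.2500

Let M_i = g''(x_i). Step sizes h_i = 1, 1; slopes of the chords Δ_i = (y_(i+1) - y_i)/h_i = 7, -15.
  1·M_0 + 4·M_1 + 1·M_2 = 6(Δ_1 - Δ_0) = -132
Clamped end conditions give two more equations: 2h_0·M_0 + h_0·M_1 = 6(Δ_0 - g'(-1)) = 54 and h_1·M_1 + 2h_1·M_2 = 6(g'(1) - Δ_1) = 81.
Hence M_0 = 241/4, M_1 = -133/2, M_2 = 295/4.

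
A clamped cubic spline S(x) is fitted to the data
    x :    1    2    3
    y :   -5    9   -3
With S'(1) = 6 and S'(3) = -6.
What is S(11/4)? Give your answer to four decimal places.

-0.2109

Let M_i = S''(x_i). Step sizes h_i = 1, 1; slopes of the chords Δ_i = (y_(i+1) - y_i)/h_i = 14, -12.
  1·M_0 + 4·M_1 + 1·M_2 = 6(Δ_1 - Δ_0) = -156
Clamped end conditions give two more equations: 2h_0·M_0 + h_0·M_1 = 6(Δ_0 - S'(1)) = 48 and h_1·M_1 + 2h_1·M_2 = 6(S'(3) - Δ_1) = 36.
Forward elimination and back-substitution give M_0 = 57, M_1 = -66, M_2 = 51.
On [2, 3], S(x) = 9 + 3/2·(x - 2) - 33·(x - 2)² + 39/2·(x - 2)³.
With (x - 2) = 3/4: S(11/4) = -27/128.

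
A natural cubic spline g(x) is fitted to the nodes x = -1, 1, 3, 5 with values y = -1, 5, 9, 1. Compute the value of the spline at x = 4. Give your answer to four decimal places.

6.1500

With M_i denoting the second derivative at x_i, h_i = 2, 2, 2, and Δ_i = (y_(i+1) − y_i)/h_i = 3, 2, -4:
  2·M_0 + 8·M_1 + 2·M_2 = 6(Δ_1 - Δ_0) = -6
  2·M_1 + 8·M_2 + 2·M_3 = 6(Δ_2 - Δ_1) = -36
Natural end conditions: M_0 = M_3 = 0.
Solving: M_0 = 0, M_1 = 2/5, M_2 = -23/5, M_3 = 0.
On [3, 5], g(x) = 9 - 14/15·(x - 3) - 23/10·(x - 3)² + 23/60·(x - 3)³.
With (x - 3) = 1: g(4) = 123/20.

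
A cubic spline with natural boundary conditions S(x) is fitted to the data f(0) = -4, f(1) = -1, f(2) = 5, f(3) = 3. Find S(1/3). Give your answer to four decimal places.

Put M_i = S'' at the i-th knot. Here h = (1, 1, 1) and Δ = (3, 6, -2), so the interior equations h_(i-1)·M_(i-1) + 2(h_(i-1)+h_i)·M_i + h_i·M_(i+1) = 6(Δ_i − Δ_(i-1)) read
  1·M_0 + 4·M_1 + 1·M_2 = 6(Δ_1 - Δ_0) = 18
  1·M_1 + 4·M_2 + 1·M_3 = 6(Δ_2 - Δ_1) = -48
Natural end conditions: M_0 = M_3 = 0.
Solving: M_0 = 0, M_1 = 8, M_2 = -14, M_3 = 0.
On [0, 1], S(x) = -4 + 5/3·x + 0·x² + 4/3·x³.
With x = 1/3: S(1/3) = -275/81.

-3.3951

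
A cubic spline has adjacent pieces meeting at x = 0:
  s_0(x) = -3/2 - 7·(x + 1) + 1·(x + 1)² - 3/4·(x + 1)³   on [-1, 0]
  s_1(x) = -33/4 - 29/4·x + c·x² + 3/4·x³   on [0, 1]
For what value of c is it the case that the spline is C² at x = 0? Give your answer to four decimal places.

s_0''(x) = 2 - 9/2·(x + 1), so s_0''(0) = -5/2. On the right, s_1''(0) = 2c, so c = -5/4.

-1.2500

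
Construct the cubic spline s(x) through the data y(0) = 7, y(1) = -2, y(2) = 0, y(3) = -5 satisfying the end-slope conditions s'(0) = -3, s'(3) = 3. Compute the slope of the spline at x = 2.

-2

Put σ_i = s'' at the i-th knot. Here h = (1, 1, 1) and Δ = (-9, 2, -5), so the interior equations h_(i-1)·σ_(i-1) + 2(h_(i-1)+h_i)·σ_i + h_i·σ_(i+1) = 6(Δ_i − Δ_(i-1)) read
  1·σ_0 + 4·σ_1 + 1·σ_2 = 6(Δ_1 - Δ_0) = 66
  1·σ_1 + 4·σ_2 + 1·σ_3 = 6(Δ_2 - Δ_1) = -42
Clamped end conditions give two more equations: 2h_0·σ_0 + h_0·σ_1 = 6(Δ_0 - s'(0)) = -36 and h_2·σ_2 + 2h_2·σ_3 = 6(s'(3) - Δ_2) = 48.
Solving the tridiagonal system: σ_0 = -34, σ_1 = 32, σ_2 = -28, σ_3 = 38.
On [2, 3], s'(x) = b_2 + 2c_2·(x - 2) + 3d_2·(x - 2)² with b_2 = Δ_2 - h_2(2σ_2 + σ_3)/6 = -2, c_2 = σ_2/2 = -14, d_2 = (σ_3 - σ_2)/(6h_2) = 11. So s'(2) = -2.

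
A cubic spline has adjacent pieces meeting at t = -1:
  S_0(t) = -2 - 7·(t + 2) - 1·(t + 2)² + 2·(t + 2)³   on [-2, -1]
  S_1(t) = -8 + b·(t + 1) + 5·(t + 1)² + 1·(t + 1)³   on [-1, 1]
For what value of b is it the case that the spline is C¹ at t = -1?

S_0'(t) = -7 - 2·(t + 2) + 6·(t + 2)², so S_0'(-1) = -3. On the right, S_1'(-1) = b, so b = -3.

-3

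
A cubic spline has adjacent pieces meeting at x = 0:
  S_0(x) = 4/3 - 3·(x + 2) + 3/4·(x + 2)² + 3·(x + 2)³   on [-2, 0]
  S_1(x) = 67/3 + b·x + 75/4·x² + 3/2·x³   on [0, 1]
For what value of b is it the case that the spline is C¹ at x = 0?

36

S_0'(x) = -3 + 3/2·(x + 2) + 9·(x + 2)², so S_0'(0) = 36. On the right, S_1'(0) = b, so b = 36.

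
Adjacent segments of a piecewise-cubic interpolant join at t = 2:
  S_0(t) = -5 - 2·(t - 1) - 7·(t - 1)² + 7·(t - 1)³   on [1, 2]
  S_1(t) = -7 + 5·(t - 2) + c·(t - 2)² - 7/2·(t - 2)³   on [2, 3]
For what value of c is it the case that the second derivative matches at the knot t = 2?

S_0''(t) = -14 + 42·(t - 1), so S_0''(2) = 28. On the right, S_1''(2) = 2c, so c = 14.

14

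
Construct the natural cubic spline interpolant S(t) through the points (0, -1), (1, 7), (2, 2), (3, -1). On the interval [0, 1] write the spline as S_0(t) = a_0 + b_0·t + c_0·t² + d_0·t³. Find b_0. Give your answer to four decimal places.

11.6000

Put M_i = S'' at the i-th knot. Here h = (1, 1, 1) and Δ = (8, -5, -3), so the interior equations h_(i-1)·M_(i-1) + 2(h_(i-1)+h_i)·M_i + h_i·M_(i+1) = 6(Δ_i − Δ_(i-1)) read
  1·M_0 + 4·M_1 + 1·M_2 = 6(Δ_1 - Δ_0) = -78
  1·M_1 + 4·M_2 + 1·M_3 = 6(Δ_2 - Δ_1) = 12
Natural end conditions: M_0 = M_3 = 0.
Solving the tridiagonal system: M_0 = 0, M_1 = -108/5, M_2 = 42/5, M_3 = 0.
On [0, 1], with S_0(t) = a_0 + b_0·t + c_0·t² + d_0·t³: c_0 = M_0/2 = 0, d_0 = (M_1 - M_0)/(6h_0) = -18/5, b_0 = Δ_0 - h_0(2M_0 + M_1)/6 = 58/5.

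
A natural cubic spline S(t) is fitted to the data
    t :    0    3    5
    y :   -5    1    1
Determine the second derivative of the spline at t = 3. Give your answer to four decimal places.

-1.2000

Put M_i = S'' at the i-th knot. Here h = (3, 2) and Δ = (2, 0), so the interior equations h_(i-1)·M_(i-1) + 2(h_(i-1)+h_i)·M_i + h_i·M_(i+1) = 6(Δ_i − Δ_(i-1)) read
  3·M_0 + 10·M_1 + 2·M_2 = 6(Δ_1 - Δ_0) = -12
Natural end conditions: M_0 = M_2 = 0.
Solving: M_0 = 0, M_1 = -6/5, M_2 = 0.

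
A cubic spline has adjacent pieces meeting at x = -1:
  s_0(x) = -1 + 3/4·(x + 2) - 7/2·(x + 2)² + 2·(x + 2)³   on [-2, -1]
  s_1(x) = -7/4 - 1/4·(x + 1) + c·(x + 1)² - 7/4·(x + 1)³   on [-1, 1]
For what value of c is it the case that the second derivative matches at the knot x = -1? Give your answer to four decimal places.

s_0''(x) = -7 + 12·(x + 2), so s_0''(-1) = 5. On the right, s_1''(-1) = 2c, so c = 5/2.

2.5000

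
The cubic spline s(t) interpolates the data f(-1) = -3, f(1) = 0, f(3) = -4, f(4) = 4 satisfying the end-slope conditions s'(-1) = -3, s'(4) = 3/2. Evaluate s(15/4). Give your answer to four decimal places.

2.8539

Put M_i = s'' at the i-th knot. Here h = (2, 2, 1) and Δ = (3/2, -2, 8), so the interior equations h_(i-1)·M_(i-1) + 2(h_(i-1)+h_i)·M_i + h_i·M_(i+1) = 6(Δ_i − Δ_(i-1)) read
  2·M_0 + 8·M_1 + 2·M_2 = 6(Δ_1 - Δ_0) = -21
  2·M_1 + 6·M_2 + 1·M_3 = 6(Δ_2 - Δ_1) = 60
Clamped end conditions give two more equations: 2h_0·M_0 + h_0·M_1 = 6(Δ_0 - s'(-1)) = 27 and h_2·M_2 + 2h_2·M_3 = 6(s'(4) - Δ_2) = -39.
Solving the tridiagonal system: M_0 = 543/46, M_1 = -465/46, M_2 = 417/23, M_3 = -657/23.
On [3, 4], s(t) = -4 + 309/46·(t - 3) + 417/46·(t - 3)² - 179/23·(t - 3)³.
With (t - 3) = 3/4: s(15/4) = 4201/1472.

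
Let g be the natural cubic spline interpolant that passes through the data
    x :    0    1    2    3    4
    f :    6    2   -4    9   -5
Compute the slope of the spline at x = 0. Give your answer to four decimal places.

-1.6250

Put σ_i = g'' at the i-th knot. Here h = (1, 1, 1, 1) and Δ = (-4, -6, 13, -14), so the interior equations h_(i-1)·σ_(i-1) + 2(h_(i-1)+h_i)·σ_i + h_i·σ_(i+1) = 6(Δ_i − Δ_(i-1)) read
  1·σ_0 + 4·σ_1 + 1·σ_2 = 6(Δ_1 - Δ_0) = -12
  1·σ_1 + 4·σ_2 + 1·σ_3 = 6(Δ_2 - Δ_1) = 114
  1·σ_2 + 4·σ_3 + 1·σ_4 = 6(Δ_3 - Δ_2) = -162
Natural end conditions: σ_0 = σ_4 = 0.
Solving: σ_0 = 0, σ_1 = -57/4, σ_2 = 45, σ_3 = -207/4, σ_4 = 0.
On [0, 1], g'(x) = b_0 + 2c_0·x + 3d_0·x² with b_0 = Δ_0 - h_0(2σ_0 + σ_1)/6 = -13/8, c_0 = σ_0/2 = 0, d_0 = (σ_1 - σ_0)/(6h_0) = -19/8. So g'(0) = -13/8.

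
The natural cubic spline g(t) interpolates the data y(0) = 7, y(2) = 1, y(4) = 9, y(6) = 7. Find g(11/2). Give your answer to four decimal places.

Put M_i = g'' at the i-th knot. Here h = (2, 2, 2) and Δ = (-3, 4, -1), so the interior equations h_(i-1)·M_(i-1) + 2(h_(i-1)+h_i)·M_i + h_i·M_(i+1) = 6(Δ_i − Δ_(i-1)) read
  2·M_0 + 8·M_1 + 2·M_2 = 6(Δ_1 - Δ_0) = 42
  2·M_1 + 8·M_2 + 2·M_3 = 6(Δ_2 - Δ_1) = -30
Natural end conditions: M_0 = M_3 = 0.
Hence M_0 = 0, M_1 = 33/5, M_2 = -27/5, M_3 = 0.
On [4, 6], g(t) = 9 + 13/5·(t - 4) - 27/10·(t - 4)² + 9/20·(t - 4)³.
With (t - 4) = 3/2: g(11/2) = 267/32.

8.3438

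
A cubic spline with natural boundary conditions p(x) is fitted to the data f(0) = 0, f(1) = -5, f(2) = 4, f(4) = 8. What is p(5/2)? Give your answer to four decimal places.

7.3967

Let M_i = p''(x_i). Step sizes h_i = 1, 1, 2; slopes of the chords Δ_i = (y_(i+1) - y_i)/h_i = -5, 9, 2.
  1·M_0 + 4·M_1 + 1·M_2 = 6(Δ_1 - Δ_0) = 84
  1·M_1 + 6·M_2 + 2·M_3 = 6(Δ_2 - Δ_1) = -42
Natural end conditions: M_0 = M_3 = 0.
Hence M_0 = 0, M_1 = 546/23, M_2 = -252/23, M_3 = 0.
On [2, 4], p(x) = 4 + 214/23·(x - 2) - 126/23·(x - 2)² + 21/23·(x - 2)³.
With (x - 2) = 1/2: p(5/2) = 1361/184.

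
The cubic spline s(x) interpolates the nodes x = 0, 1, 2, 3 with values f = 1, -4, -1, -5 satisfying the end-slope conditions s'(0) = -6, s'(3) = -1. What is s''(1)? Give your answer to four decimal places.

18.5333

Write M_i for s''(x_i). With h_i = 1, 1, 1 and divided differences Δ_i = -5, 3, -4, the continuity of s' gives the tridiagonal system
  1·M_0 + 4·M_1 + 1·M_2 = 6(Δ_1 - Δ_0) = 48
  1·M_1 + 4·M_2 + 1·M_3 = 6(Δ_2 - Δ_1) = -42
Clamped end conditions give two more equations: 2h_0·M_0 + h_0·M_1 = 6(Δ_0 - s'(0)) = 6 and h_2·M_2 + 2h_2·M_3 = 6(s'(3) - Δ_2) = 18.
Hence M_0 = -94/15, M_1 = 278/15, M_2 = -298/15, M_3 = 284/15.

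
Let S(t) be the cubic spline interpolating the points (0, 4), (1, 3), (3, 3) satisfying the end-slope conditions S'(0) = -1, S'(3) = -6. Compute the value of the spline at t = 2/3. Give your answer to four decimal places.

3.1358

Let m_i = S''(x_i). Step sizes h_i = 1, 2; slopes of the chords Δ_i = (y_(i+1) - y_i)/h_i = -1, 0.
  1·m_0 + 6·m_1 + 2·m_2 = 6(Δ_1 - Δ_0) = 6
Clamped end conditions give two more equations: 2h_0·m_0 + h_0·m_1 = 6(Δ_0 - S'(0)) = 0 and h_1·m_1 + 2h_1·m_2 = 6(S'(3) - Δ_1) = -36.
Hence m_0 = -8/3, m_1 = 16/3, m_2 = -35/3.
On [0, 1], S(t) = 4 - 1·t - 4/3·t² + 4/3·t³.
With t = 2/3: S(2/3) = 254/81.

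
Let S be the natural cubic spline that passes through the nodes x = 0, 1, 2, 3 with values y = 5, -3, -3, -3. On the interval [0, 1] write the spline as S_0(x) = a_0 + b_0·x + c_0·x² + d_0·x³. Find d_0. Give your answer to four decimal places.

2.1333

With m_i denoting the second derivative at x_i, h_i = 1, 1, 1, and Δ_i = (y_(i+1) − y_i)/h_i = -8, 0, 0:
  1·m_0 + 4·m_1 + 1·m_2 = 6(Δ_1 - Δ_0) = 48
  1·m_1 + 4·m_2 + 1·m_3 = 6(Δ_2 - Δ_1) = 0
Natural end conditions: m_0 = m_3 = 0.
Solving the tridiagonal system: m_0 = 0, m_1 = 64/5, m_2 = -16/5, m_3 = 0.
On [0, 1], with S_0(x) = a_0 + b_0·x + c_0·x² + d_0·x³: c_0 = m_0/2 = 0, d_0 = (m_1 - m_0)/(6h_0) = 32/15, b_0 = Δ_0 - h_0(2m_0 + m_1)/6 = -152/15.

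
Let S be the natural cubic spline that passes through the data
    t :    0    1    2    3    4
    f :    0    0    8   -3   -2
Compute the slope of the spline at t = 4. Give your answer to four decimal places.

With m_i denoting the second derivative at x_i, h_i = 1, 1, 1, 1, and Δ_i = (y_(i+1) − y_i)/h_i = 0, 8, -11, 1:
  1·m_0 + 4·m_1 + 1·m_2 = 6(Δ_1 - Δ_0) = 48
  1·m_1 + 4·m_2 + 1·m_3 = 6(Δ_2 - Δ_1) = -114
  1·m_2 + 4·m_3 + 1·m_4 = 6(Δ_3 - Δ_2) = 72
Natural end conditions: m_0 = m_4 = 0.
Solving: m_0 = 0, m_1 = 156/7, m_2 = -288/7, m_3 = 198/7, m_4 = 0.
On [3, 4], S'(t) = b_3 + 2c_3·(t - 3) + 3d_3·(t - 3)² with b_3 = Δ_3 - h_3(2m_3 + m_4)/6 = -59/7, c_3 = m_3/2 = 99/7, d_3 = (m_4 - m_3)/(6h_3) = -33/7. So S'(4) = 40/7.

5.7143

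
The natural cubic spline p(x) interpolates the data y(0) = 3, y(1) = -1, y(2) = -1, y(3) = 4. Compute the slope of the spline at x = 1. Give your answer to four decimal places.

-2.5333

With m_i denoting the second derivative at x_i, h_i = 1, 1, 1, and Δ_i = (y_(i+1) − y_i)/h_i = -4, 0, 5:
  1·m_0 + 4·m_1 + 1·m_2 = 6(Δ_1 - Δ_0) = 24
  1·m_1 + 4·m_2 + 1·m_3 = 6(Δ_2 - Δ_1) = 30
Natural end conditions: m_0 = m_3 = 0.
Forward elimination and back-substitution give m_0 = 0, m_1 = 22/5, m_2 = 32/5, m_3 = 0.
On [1, 2], p'(x) = b_1 + 2c_1·(x - 1) + 3d_1·(x - 1)² with b_1 = Δ_1 - h_1(2m_1 + m_2)/6 = -38/15, c_1 = m_1/2 = 11/5, d_1 = (m_2 - m_1)/(6h_1) = 1/3. So p'(1) = -38/15.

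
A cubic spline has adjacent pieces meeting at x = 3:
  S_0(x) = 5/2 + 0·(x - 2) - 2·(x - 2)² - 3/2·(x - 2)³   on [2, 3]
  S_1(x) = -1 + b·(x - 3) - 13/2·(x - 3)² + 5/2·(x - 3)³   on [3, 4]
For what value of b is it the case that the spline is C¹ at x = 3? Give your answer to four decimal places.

-8.5000

S_0'(x) = 0 - 4·(x - 2) - 9/2·(x - 2)², so S_0'(3) = -17/2. On the right, S_1'(3) = b, so b = -17/2.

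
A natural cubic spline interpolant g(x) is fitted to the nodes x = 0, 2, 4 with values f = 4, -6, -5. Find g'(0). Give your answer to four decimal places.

-6.3750

With M_i denoting the second derivative at x_i, h_i = 2, 2, and Δ_i = (y_(i+1) − y_i)/h_i = -5, 1/2:
  2·M_0 + 8·M_1 + 2·M_2 = 6(Δ_1 - Δ_0) = 33
Natural end conditions: M_0 = M_2 = 0.
Solving the tridiagonal system: M_0 = 0, M_1 = 33/8, M_2 = 0.
On [0, 2], g'(x) = b_0 + 2c_0·x + 3d_0·x² with b_0 = Δ_0 - h_0(2M_0 + M_1)/6 = -51/8, c_0 = M_0/2 = 0, d_0 = (M_1 - M_0)/(6h_0) = 11/32. So g'(0) = -51/8.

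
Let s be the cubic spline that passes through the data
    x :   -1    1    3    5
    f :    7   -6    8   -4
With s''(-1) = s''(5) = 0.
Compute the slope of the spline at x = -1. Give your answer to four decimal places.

-10.9667

Write σ_i for s''(x_i). With h_i = 2, 2, 2 and divided differences Δ_i = -13/2, 7, -6, the continuity of s' gives the tridiagonal system
  2·σ_0 + 8·σ_1 + 2·σ_2 = 6(Δ_1 - Δ_0) = 81
  2·σ_1 + 8·σ_2 + 2·σ_3 = 6(Δ_2 - Δ_1) = -78
Natural end conditions: σ_0 = σ_3 = 0.
Solving: σ_0 = 0, σ_1 = 67/5, σ_2 = -131/10, σ_3 = 0.
On [-1, 1], s'(x) = b_0 + 2c_0·(x + 1) + 3d_0·(x + 1)² with b_0 = Δ_0 - h_0(2σ_0 + σ_1)/6 = -329/30, c_0 = σ_0/2 = 0, d_0 = (σ_1 - σ_0)/(6h_0) = 67/60. So s'(-1) = -329/30.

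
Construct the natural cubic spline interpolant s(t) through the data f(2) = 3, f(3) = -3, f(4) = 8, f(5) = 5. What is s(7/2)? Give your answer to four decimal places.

2.2750

With M_i denoting the second derivative at x_i, h_i = 1, 1, 1, and Δ_i = (y_(i+1) − y_i)/h_i = -6, 11, -3:
  1·M_0 + 4·M_1 + 1·M_2 = 6(Δ_1 - Δ_0) = 102
  1·M_1 + 4·M_2 + 1·M_3 = 6(Δ_2 - Δ_1) = -84
Natural end conditions: M_0 = M_3 = 0.
Solving the tridiagonal system: M_0 = 0, M_1 = 164/5, M_2 = -146/5, M_3 = 0.
On [3, 4], s(t) = -3 + 74/15·(t - 3) + 82/5·(t - 3)² - 31/3·(t - 3)³.
With (t - 3) = 1/2: s(7/2) = 91/40.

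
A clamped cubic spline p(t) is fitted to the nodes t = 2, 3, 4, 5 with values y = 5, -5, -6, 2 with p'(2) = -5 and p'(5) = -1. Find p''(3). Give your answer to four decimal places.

14.2667

Let σ_i = p''(x_i). Step sizes h_i = 1, 1, 1; slopes of the chords Δ_i = (y_(i+1) - y_i)/h_i = -10, -1, 8.
  1·σ_0 + 4·σ_1 + 1·σ_2 = 6(Δ_1 - Δ_0) = 54
  1·σ_1 + 4·σ_2 + 1·σ_3 = 6(Δ_2 - Δ_1) = 54
Clamped end conditions give two more equations: 2h_0·σ_0 + h_0·σ_1 = 6(Δ_0 - p'(2)) = -30 and h_2·σ_2 + 2h_2·σ_3 = 6(p'(5) - Δ_2) = -54.
Solving the tridiagonal system: σ_0 = -332/15, σ_1 = 214/15, σ_2 = 286/15, σ_3 = -548/15.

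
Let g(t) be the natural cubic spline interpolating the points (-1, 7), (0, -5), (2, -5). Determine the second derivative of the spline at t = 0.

Write M_i for g''(x_i). With h_i = 1, 2 and divided differences Δ_i = -12, 0, the continuity of g' gives the tridiagonal system
  1·M_0 + 6·M_1 + 2·M_2 = 6(Δ_1 - Δ_0) = 72
Natural end conditions: M_0 = M_2 = 0.
Hence M_0 = 0, M_1 = 12, M_2 = 0.

12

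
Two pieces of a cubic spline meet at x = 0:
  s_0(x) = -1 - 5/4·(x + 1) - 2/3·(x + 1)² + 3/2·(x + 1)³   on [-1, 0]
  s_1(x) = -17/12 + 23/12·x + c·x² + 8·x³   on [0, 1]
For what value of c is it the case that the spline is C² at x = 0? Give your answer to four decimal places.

s_0''(x) = -4/3 + 9·(x + 1), so s_0''(0) = 23/3. On the right, s_1''(0) = 2c, so c = 23/6.

3.8333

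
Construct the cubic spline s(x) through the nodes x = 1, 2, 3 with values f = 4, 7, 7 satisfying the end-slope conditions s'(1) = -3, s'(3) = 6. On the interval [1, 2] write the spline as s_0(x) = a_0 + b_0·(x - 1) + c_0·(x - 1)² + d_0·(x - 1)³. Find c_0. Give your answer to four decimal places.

Let M_i = s''(x_i). Step sizes h_i = 1, 1; slopes of the chords Δ_i = (y_(i+1) - y_i)/h_i = 3, 0.
  1·M_0 + 4·M_1 + 1·M_2 = 6(Δ_1 - Δ_0) = -18
Clamped end conditions give two more equations: 2h_0·M_0 + h_0·M_1 = 6(Δ_0 - s'(1)) = 36 and h_1·M_1 + 2h_1·M_2 = 6(s'(3) - Δ_1) = 36.
Forward elimination and back-substitution give M_0 = 27, M_1 = -18, M_2 = 27.
On [1, 2], with s_0(x) = a_0 + b_0·(x - 1) + c_0·(x - 1)² + d_0·(x - 1)³: c_0 = M_0/2 = 27/2, d_0 = (M_1 - M_0)/(6h_0) = -15/2, b_0 = Δ_0 - h_0(2M_0 + M_1)/6 = -3.

13.5000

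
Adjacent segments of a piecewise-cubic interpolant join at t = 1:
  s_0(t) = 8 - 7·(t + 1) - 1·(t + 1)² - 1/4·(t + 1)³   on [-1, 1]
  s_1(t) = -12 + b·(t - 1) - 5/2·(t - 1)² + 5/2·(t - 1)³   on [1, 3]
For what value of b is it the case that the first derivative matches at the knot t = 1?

-14

s_0'(t) = -7 - 2·(t + 1) - 3/4·(t + 1)², so s_0'(1) = -14. On the right, s_1'(1) = b, so b = -14.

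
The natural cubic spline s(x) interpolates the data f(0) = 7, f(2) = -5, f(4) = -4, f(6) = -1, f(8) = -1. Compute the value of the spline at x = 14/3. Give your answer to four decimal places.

-2.7354

Let m_i = s''(x_i). Step sizes h_i = 2, 2, 2, 2; slopes of the chords Δ_i = (y_(i+1) - y_i)/h_i = -6, 1/2, 3/2, 0.
  2·m_0 + 8·m_1 + 2·m_2 = 6(Δ_1 - Δ_0) = 39
  2·m_1 + 8·m_2 + 2·m_3 = 6(Δ_2 - Δ_1) = 6
  2·m_2 + 8·m_3 + 2·m_4 = 6(Δ_3 - Δ_2) = -9
Natural end conditions: m_0 = m_4 = 0.
Solving the tridiagonal system: m_0 = 0, m_1 = 69/14, m_2 = -3/14, m_3 = -15/14, m_4 = 0.
On [4, 6], s(x) = -4 + 2·(x - 4) - 3/28·(x - 4)² - 1/14·(x - 4)³.
With (x - 4) = 2/3: s(14/3) = -517/189.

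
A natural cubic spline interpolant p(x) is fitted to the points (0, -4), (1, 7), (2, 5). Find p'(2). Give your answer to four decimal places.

-5.2500

With σ_i denoting the second derivative at x_i, h_i = 1, 1, and Δ_i = (y_(i+1) − y_i)/h_i = 11, -2:
  1·σ_0 + 4·σ_1 + 1·σ_2 = 6(Δ_1 - Δ_0) = -78
Natural end conditions: σ_0 = σ_2 = 0.
Hence σ_0 = 0, σ_1 = -39/2, σ_2 = 0.
On [1, 2], p'(x) = b_1 + 2c_1·(x - 1) + 3d_1·(x - 1)² with b_1 = Δ_1 - h_1(2σ_1 + σ_2)/6 = 9/2, c_1 = σ_1/2 = -39/4, d_1 = (σ_2 - σ_1)/(6h_1) = 13/4. So p'(2) = -21/4.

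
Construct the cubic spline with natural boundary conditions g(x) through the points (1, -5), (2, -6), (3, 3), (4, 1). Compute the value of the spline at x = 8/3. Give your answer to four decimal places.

0.3259

With M_i denoting the second derivative at x_i, h_i = 1, 1, 1, and Δ_i = (y_(i+1) − y_i)/h_i = -1, 9, -2:
  1·M_0 + 4·M_1 + 1·M_2 = 6(Δ_1 - Δ_0) = 60
  1·M_1 + 4·M_2 + 1·M_3 = 6(Δ_2 - Δ_1) = -66
Natural end conditions: M_0 = M_3 = 0.
Solving: M_0 = 0, M_1 = 102/5, M_2 = -108/5, M_3 = 0.
On [2, 3], g(x) = -6 + 29/5·(x - 2) + 51/5·(x - 2)² - 7·(x - 2)³.
With (x - 2) = 2/3: g(8/3) = 44/135.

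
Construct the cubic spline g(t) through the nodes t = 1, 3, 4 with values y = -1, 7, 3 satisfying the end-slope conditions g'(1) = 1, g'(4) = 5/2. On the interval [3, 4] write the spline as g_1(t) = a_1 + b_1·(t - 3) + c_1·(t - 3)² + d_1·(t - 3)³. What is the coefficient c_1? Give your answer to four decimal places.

Put M_i = g'' at the i-th knot. Here h = (2, 1) and Δ = (4, -4), so the interior equations h_(i-1)·M_(i-1) + 2(h_(i-1)+h_i)·M_i + h_i·M_(i+1) = 6(Δ_i − Δ_(i-1)) read
  2·M_0 + 6·M_1 + 1·M_2 = 6(Δ_1 - Δ_0) = -48
Clamped end conditions give two more equations: 2h_0·M_0 + h_0·M_1 = 6(Δ_0 - g'(1)) = 18 and h_1·M_1 + 2h_1·M_2 = 6(g'(4) - Δ_1) = 39.
Solving the tridiagonal system: M_0 = 13, M_1 = -17, M_2 = 28.
On [3, 4], with g_1(t) = a_1 + b_1·(t - 3) + c_1·(t - 3)² + d_1·(t - 3)³: c_1 = M_1/2 = -17/2, d_1 = (M_2 - M_1)/(6h_1) = 15/2, b_1 = Δ_1 - h_1(2M_1 + M_2)/6 = -3.

-8.5000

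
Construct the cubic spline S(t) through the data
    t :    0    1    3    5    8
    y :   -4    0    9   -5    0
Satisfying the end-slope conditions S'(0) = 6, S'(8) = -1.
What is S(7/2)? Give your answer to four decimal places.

Let M_i = S''(x_i). Step sizes h_i = 1, 2, 2, 3; slopes of the chords Δ_i = (y_(i+1) - y_i)/h_i = 4, 9/2, -7, 5/3.
  1·M_0 + 6·M_1 + 2·M_2 = 6(Δ_1 - Δ_0) = 3
  2·M_1 + 8·M_2 + 2·M_3 = 6(Δ_2 - Δ_1) = -69
  2·M_2 + 10·M_3 + 3·M_4 = 6(Δ_3 - Δ_2) = 52
Clamped end conditions give two more equations: 2h_0·M_0 + h_0·M_1 = 6(Δ_0 - S'(0)) = -12 and h_3·M_3 + 2h_3·M_4 = 6(S'(8) - Δ_3) = -16.
Forward elimination and back-substitution give M_0 = -1935/212, M_1 = 663/106, M_2 = -5385/424, M_3 = 1065/106, M_4 = -4891/636.
On [3, 5], S(t) = 9 - 399/212·(t - 3) - 5385/848·(t - 3)² + 3215/1696·(t - 3)³.
With (t - 3) = 1/2: S(7/2) = 91019/13568.

6.7084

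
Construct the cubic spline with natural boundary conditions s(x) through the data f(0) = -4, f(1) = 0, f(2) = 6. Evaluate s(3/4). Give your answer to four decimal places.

Write σ_i for s''(x_i). With h_i = 1, 1 and divided differences Δ_i = 4, 6, the continuity of s' gives the tridiagonal system
  1·σ_0 + 4·σ_1 + 1·σ_2 = 6(Δ_1 - Δ_0) = 12
Natural end conditions: σ_0 = σ_2 = 0.
Forward elimination and back-substitution give σ_0 = 0, σ_1 = 3, σ_2 = 0.
On [0, 1], s(x) = -4 + 7/2·x + 0·x² + 1/2·x³.
With x = 3/4: s(3/4) = -149/128.

-1.1641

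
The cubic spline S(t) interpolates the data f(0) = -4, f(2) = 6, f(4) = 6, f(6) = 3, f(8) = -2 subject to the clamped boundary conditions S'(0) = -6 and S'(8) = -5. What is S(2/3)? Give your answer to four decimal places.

Let m_i = S''(x_i). Step sizes h_i = 2, 2, 2, 2; slopes of the chords Δ_i = (y_(i+1) - y_i)/h_i = 5, 0, -3/2, -5/2.
  2·m_0 + 8·m_1 + 2·m_2 = 6(Δ_1 - Δ_0) = -30
  2·m_1 + 8·m_2 + 2·m_3 = 6(Δ_2 - Δ_1) = -9
  2·m_2 + 8·m_3 + 2·m_4 = 6(Δ_3 - Δ_2) = -6
Clamped end conditions give two more equations: 2h_0·m_0 + h_0·m_1 = 6(Δ_0 - S'(0)) = 66 and h_3·m_3 + 2h_3·m_4 = 6(S'(8) - Δ_3) = -15.
Forward elimination and back-substitution give m_0 = 593/28, m_1 = -131/14, m_2 = 5/4, m_3 = -1/7, m_4 = -103/28.
On [0, 2], S(t) = -4 - 6·t + 593/56·t² - 285/112·t³.
With t = 2/3: S(2/3) = -85/21.

-4.0476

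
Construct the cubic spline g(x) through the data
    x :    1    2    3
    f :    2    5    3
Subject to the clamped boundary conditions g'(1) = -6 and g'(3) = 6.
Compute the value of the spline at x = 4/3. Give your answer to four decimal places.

Let m_i = g''(x_i). Step sizes h_i = 1, 1; slopes of the chords Δ_i = (y_(i+1) - y_i)/h_i = 3, -2.
  1·m_0 + 4·m_1 + 1·m_2 = 6(Δ_1 - Δ_0) = -30
Clamped end conditions give two more equations: 2h_0·m_0 + h_0·m_1 = 6(Δ_0 - g'(1)) = 54 and h_1·m_1 + 2h_1·m_2 = 6(g'(3) - Δ_1) = 48.
Hence m_0 = 81/2, m_1 = -27, m_2 = 75/2.
On [1, 2], g(x) = 2 - 6·(x - 1) + 81/4·(x - 1)² - 45/4·(x - 1)³.
With (x - 1) = 1/3: g(4/3) = 11/6.

1.8333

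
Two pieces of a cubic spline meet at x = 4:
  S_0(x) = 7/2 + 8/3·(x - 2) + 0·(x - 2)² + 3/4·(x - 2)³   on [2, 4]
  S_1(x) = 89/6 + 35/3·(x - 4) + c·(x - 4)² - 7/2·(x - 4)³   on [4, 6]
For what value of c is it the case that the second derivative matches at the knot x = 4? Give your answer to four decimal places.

4.5000

S_0''(x) = 0 + 9/2·(x - 2), so S_0''(4) = 9. On the right, S_1''(4) = 2c, so c = 9/2.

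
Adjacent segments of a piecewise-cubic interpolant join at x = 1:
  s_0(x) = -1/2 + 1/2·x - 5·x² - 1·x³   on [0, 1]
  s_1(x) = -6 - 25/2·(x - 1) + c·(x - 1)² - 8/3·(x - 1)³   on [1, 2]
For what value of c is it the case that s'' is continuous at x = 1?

s_0''(x) = -10 - 6·x, so s_0''(1) = -16. On the right, s_1''(1) = 2c, so c = -8.

-8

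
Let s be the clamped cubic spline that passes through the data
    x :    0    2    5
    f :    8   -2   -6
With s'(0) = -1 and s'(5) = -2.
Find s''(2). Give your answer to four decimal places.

4.8000

Let m_i = s''(x_i). Step sizes h_i = 2, 3; slopes of the chords Δ_i = (y_(i+1) - y_i)/h_i = -5, -4/3.
  2·m_0 + 10·m_1 + 3·m_2 = 6(Δ_1 - Δ_0) = 22
Clamped end conditions give two more equations: 2h_0·m_0 + h_0·m_1 = 6(Δ_0 - s'(0)) = -24 and h_1·m_1 + 2h_1·m_2 = 6(s'(5) - Δ_1) = -4.
Hence m_0 = -42/5, m_1 = 24/5, m_2 = -46/15.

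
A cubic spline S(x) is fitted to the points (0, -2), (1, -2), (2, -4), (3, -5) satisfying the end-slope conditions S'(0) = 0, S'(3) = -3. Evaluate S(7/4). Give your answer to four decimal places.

Write m_i for S''(x_i). With h_i = 1, 1, 1 and divided differences Δ_i = 0, -2, -1, the continuity of S' gives the tridiagonal system
  1·m_0 + 4·m_1 + 1·m_2 = 6(Δ_1 - Δ_0) = -12
  1·m_1 + 4·m_2 + 1·m_3 = 6(Δ_2 - Δ_1) = 6
Clamped end conditions give two more equations: 2h_0·m_0 + h_0·m_1 = 6(Δ_0 - S'(0)) = 0 and h_2·m_2 + 2h_2·m_3 = 6(S'(3) - Δ_2) = -12.
Hence m_0 = 12/5, m_1 = -24/5, m_2 = 24/5, m_3 = -42/5.
On [1, 2], S(x) = -2 - 6/5·(x - 1) - 12/5·(x - 1)² + 8/5·(x - 1)³.
With (x - 1) = 3/4: S(7/4) = -143/40.

-3.5750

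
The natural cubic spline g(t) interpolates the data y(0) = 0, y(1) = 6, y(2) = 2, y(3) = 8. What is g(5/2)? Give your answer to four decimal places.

With m_i denoting the second derivative at x_i, h_i = 1, 1, 1, and Δ_i = (y_(i+1) − y_i)/h_i = 6, -4, 6:
  1·m_0 + 4·m_1 + 1·m_2 = 6(Δ_1 - Δ_0) = -60
  1·m_1 + 4·m_2 + 1·m_3 = 6(Δ_2 - Δ_1) = 60
Natural end conditions: m_0 = m_3 = 0.
Solving: m_0 = 0, m_1 = -20, m_2 = 20, m_3 = 0.
On [2, 3], g(t) = 2 - 2/3·(t - 2) + 10·(t - 2)² - 10/3·(t - 2)³.
With (t - 2) = 1/2: g(5/2) = 15/4.

3.7500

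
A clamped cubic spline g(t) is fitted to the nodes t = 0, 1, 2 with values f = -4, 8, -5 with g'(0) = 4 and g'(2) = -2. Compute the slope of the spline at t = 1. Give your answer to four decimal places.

Write M_i for g''(x_i). With h_i = 1, 1 and divided differences Δ_i = 12, -13, the continuity of g' gives the tridiagonal system
  1·M_0 + 4·M_1 + 1·M_2 = 6(Δ_1 - Δ_0) = -150
Clamped end conditions give two more equations: 2h_0·M_0 + h_0·M_1 = 6(Δ_0 - g'(0)) = 48 and h_1·M_1 + 2h_1·M_2 = 6(g'(2) - Δ_1) = 66.
Solving the tridiagonal system: M_0 = 117/2, M_1 = -69, M_2 = 135/2.
On [1, 2], g'(t) = b_1 + 2c_1·(t - 1) + 3d_1·(t - 1)² with b_1 = Δ_1 - h_1(2M_1 + M_2)/6 = -5/4, c_1 = M_1/2 = -69/2, d_1 = (M_2 - M_1)/(6h_1) = 91/4. So g'(1) = -5/4.

-1.2500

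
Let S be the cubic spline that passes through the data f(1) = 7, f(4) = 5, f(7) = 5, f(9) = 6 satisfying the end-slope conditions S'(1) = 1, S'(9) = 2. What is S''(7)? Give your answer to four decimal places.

Put M_i = S'' at the i-th knot. Here h = (3, 3, 2) and Δ = (-2/3, 0, 1/2), so the interior equations h_(i-1)·M_(i-1) + 2(h_(i-1)+h_i)·M_i + h_i·M_(i+1) = 6(Δ_i − Δ_(i-1)) read
  3·M_0 + 12·M_1 + 3·M_2 = 6(Δ_1 - Δ_0) = 4
  3·M_1 + 10·M_2 + 2·M_3 = 6(Δ_2 - Δ_1) = 3
Clamped end conditions give two more equations: 2h_0·M_0 + h_0·M_1 = 6(Δ_0 - S'(1)) = -10 and h_2·M_2 + 2h_2·M_3 = 6(S'(9) - Δ_2) = 9.
Solving the tridiagonal system: M_0 = -13/6, M_1 = 1, M_2 = -1/2, M_3 = 5/2.

-0.5000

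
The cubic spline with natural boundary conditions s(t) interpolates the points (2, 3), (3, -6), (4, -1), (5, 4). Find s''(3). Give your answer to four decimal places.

Let M_i = s''(x_i). Step sizes h_i = 1, 1, 1; slopes of the chords Δ_i = (y_(i+1) - y_i)/h_i = -9, 5, 5.
  1·M_0 + 4·M_1 + 1·M_2 = 6(Δ_1 - Δ_0) = 84
  1·M_1 + 4·M_2 + 1·M_3 = 6(Δ_2 - Δ_1) = 0
Natural end conditions: M_0 = M_3 = 0.
Hence M_0 = 0, M_1 = 112/5, M_2 = -28/5, M_3 = 0.

22.4000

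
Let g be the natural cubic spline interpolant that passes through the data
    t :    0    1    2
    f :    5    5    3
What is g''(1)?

Write M_i for g''(x_i). With h_i = 1, 1 and divided differences Δ_i = 0, -2, the continuity of g' gives the tridiagonal system
  1·M_0 + 4·M_1 + 1·M_2 = 6(Δ_1 - Δ_0) = -12
Natural end conditions: M_0 = M_2 = 0.
Forward elimination and back-substitution give M_0 = 0, M_1 = -3, M_2 = 0.

-3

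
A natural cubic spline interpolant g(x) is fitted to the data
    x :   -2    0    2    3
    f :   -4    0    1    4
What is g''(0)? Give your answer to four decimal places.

-1.9091

Let M_i = g''(x_i). Step sizes h_i = 2, 2, 1; slopes of the chords Δ_i = (y_(i+1) - y_i)/h_i = 2, 1/2, 3.
  2·M_0 + 8·M_1 + 2·M_2 = 6(Δ_1 - Δ_0) = -9
  2·M_1 + 6·M_2 + 1·M_3 = 6(Δ_2 - Δ_1) = 15
Natural end conditions: M_0 = M_3 = 0.
Forward elimination and back-substitution give M_0 = 0, M_1 = -21/11, M_2 = 69/22, M_3 = 0.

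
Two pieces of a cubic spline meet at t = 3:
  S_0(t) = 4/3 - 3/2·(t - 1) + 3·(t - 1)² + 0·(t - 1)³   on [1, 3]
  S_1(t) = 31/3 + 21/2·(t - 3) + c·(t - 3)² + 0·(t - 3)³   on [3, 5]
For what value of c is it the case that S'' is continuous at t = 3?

S_0''(t) = 6 + 0·(t - 1), so S_0''(3) = 6. On the right, S_1''(3) = 2c, so c = 3.

3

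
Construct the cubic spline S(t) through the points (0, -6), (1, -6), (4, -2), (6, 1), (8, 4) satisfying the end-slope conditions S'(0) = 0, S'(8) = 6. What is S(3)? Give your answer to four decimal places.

With M_i denoting the second derivative at x_i, h_i = 1, 3, 2, 2, and Δ_i = (y_(i+1) − y_i)/h_i = 0, 4/3, 3/2, 3/2:
  1·M_0 + 8·M_1 + 3·M_2 = 6(Δ_1 - Δ_0) = 8
  3·M_1 + 10·M_2 + 2·M_3 = 6(Δ_2 - Δ_1) = 1
  2·M_2 + 8·M_3 + 2·M_4 = 6(Δ_3 - Δ_2) = 0
Clamped end conditions give two more equations: 2h_0·M_0 + h_0·M_1 = 6(Δ_0 - S'(0)) = 0 and h_3·M_3 + 2h_3·M_4 = 6(S'(8) - Δ_3) = 27.
Solving the tridiagonal system: M_0 = -71/144, M_1 = 71/72, M_2 = 29/144, M_3 = -143/72, M_4 = 1115/144.
On [1, 4], S(t) = -6 + 71/288·(t - 1) + 71/144·(t - 1)² - 113/2592·(t - 1)³.
With (t - 1) = 2: S(3) = -5033/1296.

-3.8835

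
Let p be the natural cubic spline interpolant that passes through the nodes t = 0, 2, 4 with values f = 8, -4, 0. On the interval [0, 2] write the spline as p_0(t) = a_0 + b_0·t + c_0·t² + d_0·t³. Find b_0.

With M_i denoting the second derivative at x_i, h_i = 2, 2, and Δ_i = (y_(i+1) − y_i)/h_i = -6, 2:
  2·M_0 + 8·M_1 + 2·M_2 = 6(Δ_1 - Δ_0) = 48
Natural end conditions: M_0 = M_2 = 0.
Solving the tridiagonal system: M_0 = 0, M_1 = 6, M_2 = 0.
On [0, 2], with p_0(t) = a_0 + b_0·t + c_0·t² + d_0·t³: c_0 = M_0/2 = 0, d_0 = (M_1 - M_0)/(6h_0) = 1/2, b_0 = Δ_0 - h_0(2M_0 + M_1)/6 = -8.

-8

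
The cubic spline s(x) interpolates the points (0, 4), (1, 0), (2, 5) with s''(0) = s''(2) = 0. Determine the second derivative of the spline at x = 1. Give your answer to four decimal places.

Write M_i for s''(x_i). With h_i = 1, 1 and divided differences Δ_i = -4, 5, the continuity of s' gives the tridiagonal system
  1·M_0 + 4·M_1 + 1·M_2 = 6(Δ_1 - Δ_0) = 54
Natural end conditions: M_0 = M_2 = 0.
Hence M_0 = 0, M_1 = 27/2, M_2 = 0.

13.5000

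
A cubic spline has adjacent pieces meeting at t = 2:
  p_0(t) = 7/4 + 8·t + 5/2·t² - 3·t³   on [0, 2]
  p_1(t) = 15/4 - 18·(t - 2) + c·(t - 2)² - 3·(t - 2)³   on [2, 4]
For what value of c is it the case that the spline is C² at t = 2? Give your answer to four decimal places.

-15.5000

p_0''(t) = 5 - 18·t, so p_0''(2) = -31. On the right, p_1''(2) = 2c, so c = -31/2.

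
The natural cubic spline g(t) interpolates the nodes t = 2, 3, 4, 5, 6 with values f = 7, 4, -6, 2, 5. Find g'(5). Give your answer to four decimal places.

Put M_i = g'' at the i-th knot. Here h = (1, 1, 1, 1) and Δ = (-3, -10, 8, 3), so the interior equations h_(i-1)·M_(i-1) + 2(h_(i-1)+h_i)·M_i + h_i·M_(i+1) = 6(Δ_i − Δ_(i-1)) read
  1·M_0 + 4·M_1 + 1·M_2 = 6(Δ_1 - Δ_0) = -42
  1·M_1 + 4·M_2 + 1·M_3 = 6(Δ_2 - Δ_1) = 108
  1·M_2 + 4·M_3 + 1·M_4 = 6(Δ_3 - Δ_2) = -30
Natural end conditions: M_0 = M_4 = 0.
Solving: M_0 = 0, M_1 = -39/2, M_2 = 36, M_3 = -33/2, M_4 = 0.
On [5, 6], g'(t) = b_3 + 2c_3·(t - 5) + 3d_3·(t - 5)² with b_3 = Δ_3 - h_3(2M_3 + M_4)/6 = 17/2, c_3 = M_3/2 = -33/4, d_3 = (M_4 - M_3)/(6h_3) = 11/4. So g'(5) = 17/2.

8.5000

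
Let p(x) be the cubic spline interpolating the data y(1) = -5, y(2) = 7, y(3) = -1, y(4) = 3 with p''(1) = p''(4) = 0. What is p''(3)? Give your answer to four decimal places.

With m_i denoting the second derivative at x_i, h_i = 1, 1, 1, and Δ_i = (y_(i+1) − y_i)/h_i = 12, -8, 4:
  1·m_0 + 4·m_1 + 1·m_2 = 6(Δ_1 - Δ_0) = -120
  1·m_1 + 4·m_2 + 1·m_3 = 6(Δ_2 - Δ_1) = 72
Natural end conditions: m_0 = m_3 = 0.
Solving: m_0 = 0, m_1 = -184/5, m_2 = 136/5, m_3 = 0.

27.2000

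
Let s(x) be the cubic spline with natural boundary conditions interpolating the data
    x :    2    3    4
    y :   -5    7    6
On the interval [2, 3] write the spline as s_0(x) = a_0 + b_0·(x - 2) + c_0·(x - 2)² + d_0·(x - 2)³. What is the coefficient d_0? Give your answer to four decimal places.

-3.2500

Write σ_i for s''(x_i). With h_i = 1, 1 and divided differences Δ_i = 12, -1, the continuity of s' gives the tridiagonal system
  1·σ_0 + 4·σ_1 + 1·σ_2 = 6(Δ_1 - Δ_0) = -78
Natural end conditions: σ_0 = σ_2 = 0.
Hence σ_0 = 0, σ_1 = -39/2, σ_2 = 0.
On [2, 3], with s_0(x) = a_0 + b_0·(x - 2) + c_0·(x - 2)² + d_0·(x - 2)³: c_0 = σ_0/2 = 0, d_0 = (σ_1 - σ_0)/(6h_0) = -13/4, b_0 = Δ_0 - h_0(2σ_0 + σ_1)/6 = 61/4.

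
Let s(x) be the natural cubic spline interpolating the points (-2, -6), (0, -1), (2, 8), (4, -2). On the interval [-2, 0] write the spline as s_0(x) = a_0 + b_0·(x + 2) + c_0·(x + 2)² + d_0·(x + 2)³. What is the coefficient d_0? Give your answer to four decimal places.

0.2917

Write M_i for s''(x_i). With h_i = 2, 2, 2 and divided differences Δ_i = 5/2, 9/2, -5, the continuity of s' gives the tridiagonal system
  2·M_0 + 8·M_1 + 2·M_2 = 6(Δ_1 - Δ_0) = 12
  2·M_1 + 8·M_2 + 2·M_3 = 6(Δ_2 - Δ_1) = -57
Natural end conditions: M_0 = M_3 = 0.
Solving the tridiagonal system: M_0 = 0, M_1 = 7/2, M_2 = -8, M_3 = 0.
On [-2, 0], with s_0(x) = a_0 + b_0·(x + 2) + c_0·(x + 2)² + d_0·(x + 2)³: c_0 = M_0/2 = 0, d_0 = (M_1 - M_0)/(6h_0) = 7/24, b_0 = Δ_0 - h_0(2M_0 + M_1)/6 = 4/3.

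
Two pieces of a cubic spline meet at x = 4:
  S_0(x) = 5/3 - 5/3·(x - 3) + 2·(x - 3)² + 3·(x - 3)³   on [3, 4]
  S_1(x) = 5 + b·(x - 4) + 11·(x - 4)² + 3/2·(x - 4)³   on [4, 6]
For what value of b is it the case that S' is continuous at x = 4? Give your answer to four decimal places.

11.3333

S_0'(x) = -5/3 + 4·(x - 3) + 9·(x - 3)², so S_0'(4) = 34/3. On the right, S_1'(4) = b, so b = 34/3.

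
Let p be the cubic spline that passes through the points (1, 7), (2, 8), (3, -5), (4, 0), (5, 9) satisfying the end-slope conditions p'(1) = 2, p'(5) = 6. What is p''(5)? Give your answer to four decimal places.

-8.6429

Put σ_i = p'' at the i-th knot. Here h = (1, 1, 1, 1) and Δ = (1, -13, 5, 9), so the interior equations h_(i-1)·σ_(i-1) + 2(h_(i-1)+h_i)·σ_i + h_i·σ_(i+1) = 6(Δ_i − Δ_(i-1)) read
  1·σ_0 + 4·σ_1 + 1·σ_2 = 6(Δ_1 - Δ_0) = -84
  1·σ_1 + 4·σ_2 + 1·σ_3 = 6(Δ_2 - Δ_1) = 108
  1·σ_2 + 4·σ_3 + 1·σ_4 = 6(Δ_3 - Δ_2) = 24
Clamped end conditions give two more equations: 2h_0·σ_0 + h_0·σ_1 = 6(Δ_0 - p'(1)) = -6 and h_3·σ_3 + 2h_3·σ_4 = 6(p'(5) - Δ_3) = -18.
Forward elimination and back-substitution give σ_0 = 191/14, σ_1 = -233/7, σ_2 = 71/2, σ_3 = -5/7, σ_4 = -121/14.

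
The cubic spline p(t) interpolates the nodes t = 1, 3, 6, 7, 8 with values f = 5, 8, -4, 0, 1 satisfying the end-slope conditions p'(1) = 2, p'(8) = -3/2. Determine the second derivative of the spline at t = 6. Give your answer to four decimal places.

9.1596

Let m_i = p''(x_i). Step sizes h_i = 2, 3, 1, 1; slopes of the chords Δ_i = (y_(i+1) - y_i)/h_i = 3/2, -4, 4, 1.
  2·m_0 + 10·m_1 + 3·m_2 = 6(Δ_1 - Δ_0) = -33
  3·m_1 + 8·m_2 + 1·m_3 = 6(Δ_2 - Δ_1) = 48
  1·m_2 + 4·m_3 + 1·m_4 = 6(Δ_3 - Δ_2) = -18
Clamped end conditions give two more equations: 2h_0·m_0 + h_0·m_1 = 6(Δ_0 - p'(1)) = -3 and h_3·m_3 + 2h_3·m_4 = 6(p'(8) - Δ_3) = -15.
Solving: m_0 = 475/188, m_1 = -308/47, m_2 = 861/94, m_3 = -264/47, m_4 = -441/94.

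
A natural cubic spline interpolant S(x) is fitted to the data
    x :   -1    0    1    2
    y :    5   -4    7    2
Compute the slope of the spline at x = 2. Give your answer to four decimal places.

-10.6000

Let m_i = S''(x_i). Step sizes h_i = 1, 1, 1; slopes of the chords Δ_i = (y_(i+1) - y_i)/h_i = -9, 11, -5.
  1·m_0 + 4·m_1 + 1·m_2 = 6(Δ_1 - Δ_0) = 120
  1·m_1 + 4·m_2 + 1·m_3 = 6(Δ_2 - Δ_1) = -96
Natural end conditions: m_0 = m_3 = 0.
Hence m_0 = 0, m_1 = 192/5, m_2 = -168/5, m_3 = 0.
On [1, 2], S'(x) = b_2 + 2c_2·(x - 1) + 3d_2·(x - 1)² with b_2 = Δ_2 - h_2(2m_2 + m_3)/6 = 31/5, c_2 = m_2/2 = -84/5, d_2 = (m_3 - m_2)/(6h_2) = 28/5. So S'(2) = -53/5.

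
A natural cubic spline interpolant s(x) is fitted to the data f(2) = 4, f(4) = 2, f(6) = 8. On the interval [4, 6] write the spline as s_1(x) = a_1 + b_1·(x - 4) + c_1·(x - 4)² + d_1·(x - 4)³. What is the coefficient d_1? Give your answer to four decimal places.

-0.2500

Let M_i = s''(x_i). Step sizes h_i = 2, 2; slopes of the chords Δ_i = (y_(i+1) - y_i)/h_i = -1, 3.
  2·M_0 + 8·M_1 + 2·M_2 = 6(Δ_1 - Δ_0) = 24
Natural end conditions: M_0 = M_2 = 0.
Hence M_0 = 0, M_1 = 3, M_2 = 0.
On [4, 6], with s_1(x) = a_1 + b_1·(x - 4) + c_1·(x - 4)² + d_1·(x - 4)³: c_1 = M_1/2 = 3/2, d_1 = (M_2 - M_1)/(6h_1) = -1/4, b_1 = Δ_1 - h_1(2M_1 + M_2)/6 = 1.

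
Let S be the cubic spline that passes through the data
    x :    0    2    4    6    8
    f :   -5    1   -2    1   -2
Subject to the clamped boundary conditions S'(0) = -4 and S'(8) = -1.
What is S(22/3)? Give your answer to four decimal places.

-0.8638

Let M_i = S''(x_i). Step sizes h_i = 2, 2, 2, 2; slopes of the chords Δ_i = (y_(i+1) - y_i)/h_i = 3, -3/2, 3/2, -3/2.
  2·M_0 + 8·M_1 + 2·M_2 = 6(Δ_1 - Δ_0) = -27
  2·M_1 + 8·M_2 + 2·M_3 = 6(Δ_2 - Δ_1) = 18
  2·M_2 + 8·M_3 + 2·M_4 = 6(Δ_3 - Δ_2) = -18
Clamped end conditions give two more equations: 2h_0·M_0 + h_0·M_1 = 6(Δ_0 - S'(0)) = 42 and h_3·M_3 + 2h_3·M_4 = 6(S'(8) - Δ_3) = 3.
Hence M_0 = 1647/112, M_1 = -471/56, M_2 = 87/16, M_3 = -243/56, M_4 = 327/112.
On [6, 8], S(x) = 1 + 47/112·(x - 6) - 243/112·(x - 6)² + 271/448·(x - 6)³.
With (x - 6) = 4/3: S(22/3) = -653/756.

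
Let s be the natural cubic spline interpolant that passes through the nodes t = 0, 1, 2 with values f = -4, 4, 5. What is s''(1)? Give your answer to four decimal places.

With σ_i denoting the second derivative at x_i, h_i = 1, 1, and Δ_i = (y_(i+1) − y_i)/h_i = 8, 1:
  1·σ_0 + 4·σ_1 + 1·σ_2 = 6(Δ_1 - Δ_0) = -42
Natural end conditions: σ_0 = σ_2 = 0.
Forward elimination and back-substitution give σ_0 = 0, σ_1 = -21/2, σ_2 = 0.

-10.5000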